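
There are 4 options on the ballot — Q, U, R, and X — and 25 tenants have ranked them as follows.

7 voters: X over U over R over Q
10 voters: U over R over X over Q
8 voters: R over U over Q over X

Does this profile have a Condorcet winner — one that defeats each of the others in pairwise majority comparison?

Yes

Head-to-head results (25 voters total):
Q vs U: U wins 25–0.
Q vs R: R wins 25–0.
Q vs X: X wins 17–8.
U vs R: U wins 17–8.
U vs X: U wins 18–7.
R vs X: R wins 18–7.
U beats each rival — Q (25–0), R (17–8), X (18–7) — so U is the Condorcet winner.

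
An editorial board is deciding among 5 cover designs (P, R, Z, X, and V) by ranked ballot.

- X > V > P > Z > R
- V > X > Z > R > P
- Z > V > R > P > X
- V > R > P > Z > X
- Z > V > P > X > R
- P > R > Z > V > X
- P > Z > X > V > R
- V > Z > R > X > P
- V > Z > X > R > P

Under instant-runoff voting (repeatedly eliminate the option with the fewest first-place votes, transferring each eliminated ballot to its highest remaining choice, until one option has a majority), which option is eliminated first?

R

Round 1: V 4, P 2, Z 2, X 1, R 0. R has the fewest and is eliminated.
Round 2: V 4, P 2, Z 2, X 1. X has the fewest and is eliminated.
Round 3: V 5, P 2, Z 2. V has a majority.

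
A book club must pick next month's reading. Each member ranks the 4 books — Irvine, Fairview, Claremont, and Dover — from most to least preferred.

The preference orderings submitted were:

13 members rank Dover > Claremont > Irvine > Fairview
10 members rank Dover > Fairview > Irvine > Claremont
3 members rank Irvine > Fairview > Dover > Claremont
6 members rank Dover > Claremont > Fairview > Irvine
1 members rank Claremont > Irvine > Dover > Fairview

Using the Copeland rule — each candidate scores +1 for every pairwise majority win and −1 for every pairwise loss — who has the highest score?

Pairwise results:
  Irvine vs Fairview: Irvine wins 17–16.
  Irvine vs Claremont: Claremont wins 20–13.
  Irvine vs Dover: Dover wins 29–4.
  Fairview vs Claremont: Claremont wins 20–13.
  Fairview vs Dover: Dover wins 30–3.
  Claremont vs Dover: Dover wins 32–1.
Copeland scores (wins − losses):
  Irvine: 1 − 2 = -1
  Fairview: 0 − 3 = -3
  Claremont: 2 − 1 = 1
  Dover: 3 − 0 = 3
Dover has the best Copeland score.

Dover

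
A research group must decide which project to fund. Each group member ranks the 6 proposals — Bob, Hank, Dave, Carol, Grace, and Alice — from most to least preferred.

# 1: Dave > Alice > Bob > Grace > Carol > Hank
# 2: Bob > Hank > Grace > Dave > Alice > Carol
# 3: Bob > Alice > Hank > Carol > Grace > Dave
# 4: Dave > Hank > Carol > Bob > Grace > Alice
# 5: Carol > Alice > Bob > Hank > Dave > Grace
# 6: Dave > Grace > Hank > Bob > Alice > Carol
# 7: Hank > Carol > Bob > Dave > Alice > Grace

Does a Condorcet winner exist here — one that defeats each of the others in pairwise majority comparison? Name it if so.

Bob

Head-to-head results (7 voters total):
Bob vs Hank: Bob wins 4–3.
Bob vs Dave: Bob wins 4–3.
Bob vs Carol: Bob wins 4–3.
Bob vs Grace: Bob wins 6–1.
Bob vs Alice: Bob wins 5–2.
Hank vs Dave: Hank wins 4–3.
Hank vs Carol: Hank wins 5–2.
Hank vs Grace: Hank wins 5–2.
Hank vs Alice: Hank wins 4–3.
Dave vs Carol: Dave wins 4–3.
Dave vs Grace: Dave wins 5–2.
Dave vs Alice: Dave wins 5–2.
Carol vs Grace: Carol wins 4–3.
Carol vs Alice: Alice wins 4–3.
Grace vs Alice: Alice wins 4–3.
Bob beats each rival — Hank (4–3), Dave (4–3), Carol (4–3), Grace (6–1), Alice (5–2) — so Bob is the Condorcet winner.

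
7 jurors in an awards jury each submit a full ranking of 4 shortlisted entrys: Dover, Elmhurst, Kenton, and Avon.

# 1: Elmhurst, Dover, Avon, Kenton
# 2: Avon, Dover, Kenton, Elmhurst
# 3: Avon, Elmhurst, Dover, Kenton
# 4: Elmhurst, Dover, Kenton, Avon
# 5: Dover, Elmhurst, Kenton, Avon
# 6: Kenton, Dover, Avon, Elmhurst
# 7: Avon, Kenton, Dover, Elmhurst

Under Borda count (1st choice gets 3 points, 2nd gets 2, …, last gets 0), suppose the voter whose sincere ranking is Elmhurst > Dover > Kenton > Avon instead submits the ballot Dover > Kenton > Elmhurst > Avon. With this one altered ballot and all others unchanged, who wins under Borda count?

Borda totals with the altered ballot: Dover 14, Elmhurst 8, Kenton 9, Avon 11.
The winner is unchanged: still Dover.

Dover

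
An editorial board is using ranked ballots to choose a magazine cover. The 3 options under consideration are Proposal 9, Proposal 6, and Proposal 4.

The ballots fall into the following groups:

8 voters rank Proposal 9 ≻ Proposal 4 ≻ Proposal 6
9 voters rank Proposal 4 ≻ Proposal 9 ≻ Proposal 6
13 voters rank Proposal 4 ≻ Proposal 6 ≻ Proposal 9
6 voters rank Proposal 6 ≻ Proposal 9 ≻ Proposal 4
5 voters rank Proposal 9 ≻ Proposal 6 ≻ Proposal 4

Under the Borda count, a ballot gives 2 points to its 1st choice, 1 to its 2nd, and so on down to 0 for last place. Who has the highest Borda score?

Borda scores:
  Proposal 9: 8·2 + 9·1 + 13·0 + 6·1 + 5·2 = 41
  Proposal 6: 8·0 + 9·0 + 13·1 + 6·2 + 5·1 = 30
  Proposal 4: 8·1 + 9·2 + 13·2 + 6·0 + 5·0 = 52
Proposal 4 has the highest total.

Proposal 4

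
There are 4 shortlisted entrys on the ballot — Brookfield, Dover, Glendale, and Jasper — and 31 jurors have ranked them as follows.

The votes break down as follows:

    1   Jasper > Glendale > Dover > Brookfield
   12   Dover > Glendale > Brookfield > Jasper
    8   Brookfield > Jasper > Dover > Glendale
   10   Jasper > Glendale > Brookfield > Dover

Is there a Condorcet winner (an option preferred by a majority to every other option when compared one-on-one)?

No

Head-to-head results (31 voters total):
Brookfield vs Dover: Brookfield wins 18–13.
Brookfield vs Glendale: Glendale wins 23–8.
Brookfield vs Jasper: Brookfield wins 20–11.
Dover vs Glendale: Dover wins 20–11.
Dover vs Jasper: Jasper wins 19–12.
Glendale vs Jasper: Jasper wins 19–12.
No candidate beats all others: Brookfield beats Dover beats Glendale beats Brookfield, a majority cycle.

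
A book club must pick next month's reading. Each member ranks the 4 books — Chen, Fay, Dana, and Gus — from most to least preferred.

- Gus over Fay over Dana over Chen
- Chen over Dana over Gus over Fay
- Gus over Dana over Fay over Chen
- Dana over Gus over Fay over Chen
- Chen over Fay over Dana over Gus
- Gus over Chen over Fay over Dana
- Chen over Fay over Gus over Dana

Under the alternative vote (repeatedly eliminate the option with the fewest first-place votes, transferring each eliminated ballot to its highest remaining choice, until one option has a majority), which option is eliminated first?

Fay

Round 1: Chen 3, Gus 3, Dana 1, Fay 0. Fay has the fewest and is eliminated.
Round 2: Chen 3, Gus 3, Dana 1. Dana has the fewest and is eliminated.
Round 3: Gus 4, Chen 3. Gus has a majority.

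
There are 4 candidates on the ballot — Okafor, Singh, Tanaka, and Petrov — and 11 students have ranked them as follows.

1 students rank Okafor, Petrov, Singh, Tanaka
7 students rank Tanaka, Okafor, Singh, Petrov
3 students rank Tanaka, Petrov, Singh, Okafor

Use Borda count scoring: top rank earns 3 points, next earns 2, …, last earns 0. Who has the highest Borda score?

Borda scores:
  Okafor: 3 + 7·2 + 3·0 = 17
  Singh: 1 + 7·1 + 3·1 = 11
  Tanaka: 0 + 7·3 + 3·3 = 30
  Petrov: 2 + 7·0 + 3·2 = 8
Tanaka has the highest total.

Tanaka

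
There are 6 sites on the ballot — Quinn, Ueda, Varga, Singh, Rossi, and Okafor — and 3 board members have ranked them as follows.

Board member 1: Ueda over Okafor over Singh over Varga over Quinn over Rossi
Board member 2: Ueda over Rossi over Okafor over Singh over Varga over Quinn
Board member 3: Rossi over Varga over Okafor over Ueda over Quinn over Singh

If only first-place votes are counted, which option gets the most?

First-place vote totals:
  Quinn: 0
  Ueda: 2
  Varga: 0
  Singh: 0
  Rossi: 1
  Okafor: 0
Ueda has the most first-place votes.

Ueda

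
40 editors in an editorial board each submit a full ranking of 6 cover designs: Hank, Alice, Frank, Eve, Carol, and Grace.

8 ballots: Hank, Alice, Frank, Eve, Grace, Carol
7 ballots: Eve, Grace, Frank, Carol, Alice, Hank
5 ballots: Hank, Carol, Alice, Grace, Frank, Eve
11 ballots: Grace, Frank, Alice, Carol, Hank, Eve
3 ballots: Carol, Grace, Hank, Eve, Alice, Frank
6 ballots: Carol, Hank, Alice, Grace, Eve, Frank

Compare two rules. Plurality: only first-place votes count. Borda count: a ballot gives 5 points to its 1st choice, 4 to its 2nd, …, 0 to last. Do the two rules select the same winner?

No

Plurality first-place counts: Hank 13, Alice 0, Frank 0, Eve 7, Carol 9, Grace 11 → Hank.
Borda totals: Hank 109, Alice 108, Frank 94, Eve 63, Carol 101, Grace 125 → Grace.
The two rules disagree: plurality picks Hank, Borda picks Grace.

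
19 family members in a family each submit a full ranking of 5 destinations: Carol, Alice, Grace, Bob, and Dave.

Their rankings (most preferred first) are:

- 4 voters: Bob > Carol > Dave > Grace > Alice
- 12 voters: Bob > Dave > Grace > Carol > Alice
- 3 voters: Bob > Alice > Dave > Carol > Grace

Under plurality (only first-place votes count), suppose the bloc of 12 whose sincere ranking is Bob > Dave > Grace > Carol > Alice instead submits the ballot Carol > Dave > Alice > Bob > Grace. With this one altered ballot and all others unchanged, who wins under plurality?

First-place totals with the altered ballot: Carol 12, Alice 0, Grace 0, Bob 7, Dave 0.
The switch changes the winner from Bob to Carol.

Carol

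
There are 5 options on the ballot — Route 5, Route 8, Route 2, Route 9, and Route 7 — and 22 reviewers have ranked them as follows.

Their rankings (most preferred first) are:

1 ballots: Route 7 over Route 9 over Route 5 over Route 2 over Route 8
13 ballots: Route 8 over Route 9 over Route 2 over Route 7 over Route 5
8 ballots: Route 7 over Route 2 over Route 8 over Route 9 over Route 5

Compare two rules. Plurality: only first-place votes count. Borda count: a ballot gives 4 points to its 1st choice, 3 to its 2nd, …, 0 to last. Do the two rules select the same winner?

Plurality first-place counts: Route 5 0, Route 8 13, Route 2 0, Route 9 0, Route 7 9 → Route 8.
Borda totals: Route 5 2, Route 8 68, Route 2 51, Route 9 50, Route 7 49 → Route 8.
The two rules agree on Route 8.

Yes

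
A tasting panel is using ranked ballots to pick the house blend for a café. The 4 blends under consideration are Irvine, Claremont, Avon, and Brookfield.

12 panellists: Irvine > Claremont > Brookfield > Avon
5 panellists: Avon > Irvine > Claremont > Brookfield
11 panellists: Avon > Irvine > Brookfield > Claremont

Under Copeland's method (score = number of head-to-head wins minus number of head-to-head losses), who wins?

Pairwise results:
  Irvine vs Claremont: Irvine wins 28–0.
  Irvine vs Avon: Avon wins 16–12.
  Irvine vs Brookfield: Irvine wins 28–0.
  Claremont vs Avon: Avon wins 16–12.
  Claremont vs Brookfield: Claremont wins 17–11.
  Avon vs Brookfield: Avon wins 16–12.
Copeland scores (wins − losses):
  Irvine: 2 − 1 = 1
  Claremont: 1 − 2 = -1
  Avon: 3 − 0 = 3
  Brookfield: 0 − 3 = -3
Avon has the best Copeland score.

Avon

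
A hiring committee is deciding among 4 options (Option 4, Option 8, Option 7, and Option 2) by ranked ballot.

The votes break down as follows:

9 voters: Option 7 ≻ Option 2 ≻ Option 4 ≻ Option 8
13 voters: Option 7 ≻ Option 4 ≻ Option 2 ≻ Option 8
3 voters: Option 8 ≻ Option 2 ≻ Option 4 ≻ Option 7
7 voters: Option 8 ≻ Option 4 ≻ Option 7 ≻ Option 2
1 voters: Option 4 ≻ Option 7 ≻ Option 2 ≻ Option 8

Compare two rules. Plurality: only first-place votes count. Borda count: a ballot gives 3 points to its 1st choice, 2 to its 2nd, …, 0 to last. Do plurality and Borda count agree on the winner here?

Yes

Plurality first-place counts: Option 4 1, Option 8 10, Option 7 22, Option 2 0 → Option 7.
Borda totals: Option 4 55, Option 8 30, Option 7 75, Option 2 38 → Option 7.
The two rules agree on Option 7.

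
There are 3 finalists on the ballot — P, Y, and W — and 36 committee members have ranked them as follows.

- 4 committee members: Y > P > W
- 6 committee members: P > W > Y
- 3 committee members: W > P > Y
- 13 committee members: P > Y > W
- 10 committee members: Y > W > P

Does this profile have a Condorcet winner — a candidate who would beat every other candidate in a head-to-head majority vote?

Yes

Head-to-head results (36 voters total):
P vs Y: P wins 22–14.
P vs W: P wins 23–13.
Y vs W: Y wins 27–9.
P beats each rival — Y (22–14), W (23–13) — so P is the Condorcet winner.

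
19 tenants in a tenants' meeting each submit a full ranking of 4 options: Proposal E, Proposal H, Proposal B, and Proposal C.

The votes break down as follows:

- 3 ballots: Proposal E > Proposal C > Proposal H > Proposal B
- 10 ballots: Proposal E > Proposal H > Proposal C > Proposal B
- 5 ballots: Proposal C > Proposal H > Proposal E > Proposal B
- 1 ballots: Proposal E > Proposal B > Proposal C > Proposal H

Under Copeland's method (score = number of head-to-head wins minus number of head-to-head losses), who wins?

Pairwise results:
  Proposal E vs Proposal H: Proposal E wins 14–5.
  Proposal E vs Proposal B: Proposal E wins 19–0.
  Proposal E vs Proposal C: Proposal E wins 14–5.
  Proposal H vs Proposal B: Proposal H wins 18–1.
  Proposal H vs Proposal C: Proposal H wins 10–9.
  Proposal B vs Proposal C: Proposal C wins 18–1.
Copeland scores (wins − losses):
  Proposal E: 3 − 0 = 3
  Proposal H: 2 − 1 = 1
  Proposal B: 0 − 3 = -3
  Proposal C: 1 − 2 = -1
Proposal E has the best Copeland score.

Proposal E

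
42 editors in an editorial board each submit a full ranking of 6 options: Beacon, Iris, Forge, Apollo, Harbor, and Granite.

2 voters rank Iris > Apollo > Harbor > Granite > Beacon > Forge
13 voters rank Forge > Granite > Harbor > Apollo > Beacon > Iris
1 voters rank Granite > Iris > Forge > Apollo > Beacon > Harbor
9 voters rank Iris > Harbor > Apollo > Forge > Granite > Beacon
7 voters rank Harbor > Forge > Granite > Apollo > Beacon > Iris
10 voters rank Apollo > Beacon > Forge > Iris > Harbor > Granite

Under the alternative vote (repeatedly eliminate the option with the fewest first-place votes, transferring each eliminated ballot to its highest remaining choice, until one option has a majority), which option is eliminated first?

Beacon

Round 1: Forge 13, Iris 11, Apollo 10, Harbor 7, Granite 1, Beacon 0. Beacon has the fewest and is eliminated.
Round 2: Forge 13, Iris 11, Apollo 10, Harbor 7, Granite 1. Granite has the fewest and is eliminated.
Round 3: Forge 13, Iris 12, Apollo 10, Harbor 7. Harbor has the fewest and is eliminated.
Round 4: Forge 20, Iris 12, Apollo 10. Apollo has the fewest and is eliminated.
Round 5: Forge 30, Iris 12. Forge has a majority.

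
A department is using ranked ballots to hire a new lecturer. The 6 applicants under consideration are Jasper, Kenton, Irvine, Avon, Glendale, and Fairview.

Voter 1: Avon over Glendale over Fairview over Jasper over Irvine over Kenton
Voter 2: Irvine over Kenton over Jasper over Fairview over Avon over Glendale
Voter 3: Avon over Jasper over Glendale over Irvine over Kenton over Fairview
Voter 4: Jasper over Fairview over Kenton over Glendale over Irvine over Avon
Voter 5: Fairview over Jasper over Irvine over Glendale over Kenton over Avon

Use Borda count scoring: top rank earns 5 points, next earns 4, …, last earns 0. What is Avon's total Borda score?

Borda scores:
  Jasper: 2 + 3 + 4 + 5 + 4 = 18
  Kenton: 0 + 4 + 1 + 3 + 1 = 9
  Irvine: 1 + 5 + 2 + 1 + 3 = 12
  Avon: 5 + 1 + 5 + 0 + 0 = 11
  Glendale: 4 + 0 + 3 + 2 + 2 = 11
  Fairview: 3 + 2 + 0 + 4 + 5 = 14

11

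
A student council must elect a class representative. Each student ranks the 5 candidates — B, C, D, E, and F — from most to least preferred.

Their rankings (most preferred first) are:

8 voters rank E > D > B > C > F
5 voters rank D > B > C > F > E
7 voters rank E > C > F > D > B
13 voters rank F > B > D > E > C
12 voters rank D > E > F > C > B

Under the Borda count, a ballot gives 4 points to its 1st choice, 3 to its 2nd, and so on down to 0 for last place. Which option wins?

D

Borda scores:
  B: 8·2 + 5·3 + 7·0 + 13·3 + 12·0 = 70
  C: 8·1 + 5·2 + 7·3 + 13·0 + 12·1 = 51
  D: 8·3 + 5·4 + 7·1 + 13·2 + 12·4 = 125
  E: 8·4 + 5·0 + 7·4 + 13·1 + 12·3 = 109
  F: 8·0 + 5·1 + 7·2 + 13·4 + 12·2 = 95
D has the highest total.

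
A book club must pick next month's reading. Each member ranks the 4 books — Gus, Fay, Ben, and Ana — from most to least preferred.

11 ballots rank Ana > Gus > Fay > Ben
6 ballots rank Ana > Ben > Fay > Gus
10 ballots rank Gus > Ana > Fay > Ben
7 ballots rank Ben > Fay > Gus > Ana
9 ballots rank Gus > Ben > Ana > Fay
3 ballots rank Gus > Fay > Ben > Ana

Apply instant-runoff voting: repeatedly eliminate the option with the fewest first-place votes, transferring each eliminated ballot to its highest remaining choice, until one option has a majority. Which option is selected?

Gus

Round 1: Gus 22, Ana 17, Ben 7, Fay 0. Fay has the fewest and is eliminated.
Round 2: Gus 22, Ana 17, Ben 7. Ben has the fewest and is eliminated.
Round 3: Gus 29, Ana 17. Gus has a majority.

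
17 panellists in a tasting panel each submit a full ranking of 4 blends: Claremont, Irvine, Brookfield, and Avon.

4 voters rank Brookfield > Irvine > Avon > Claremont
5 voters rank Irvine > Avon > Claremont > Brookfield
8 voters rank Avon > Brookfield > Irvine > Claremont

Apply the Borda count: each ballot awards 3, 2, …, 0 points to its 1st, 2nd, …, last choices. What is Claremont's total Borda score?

5

Borda scores:
  Claremont: 4·0 + 5·1 + 8·0 = 5
  Irvine: 4·2 + 5·3 + 8·1 = 31
  Brookfield: 4·3 + 5·0 + 8·2 = 28
  Avon: 4·1 + 5·2 + 8·3 = 38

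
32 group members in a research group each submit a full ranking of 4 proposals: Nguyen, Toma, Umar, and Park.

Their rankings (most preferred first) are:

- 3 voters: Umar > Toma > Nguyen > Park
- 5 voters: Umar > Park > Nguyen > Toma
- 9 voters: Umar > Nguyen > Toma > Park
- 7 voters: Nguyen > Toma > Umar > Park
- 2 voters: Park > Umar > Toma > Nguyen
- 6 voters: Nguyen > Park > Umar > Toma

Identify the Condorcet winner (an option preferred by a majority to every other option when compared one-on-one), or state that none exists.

Head-to-head results (32 voters total):
Nguyen vs Toma: Nguyen wins 27–5.
Nguyen vs Umar: Umar wins 19–13.
Nguyen vs Park: Nguyen wins 25–7.
Toma vs Umar: Umar wins 25–7.
Toma vs Park: Toma wins 19–13.
Umar vs Park: Umar wins 24–8.
Umar beats each rival — Nguyen (19–13), Toma (25–7), Park (24–8) — so Umar is the Condorcet winner.

Umar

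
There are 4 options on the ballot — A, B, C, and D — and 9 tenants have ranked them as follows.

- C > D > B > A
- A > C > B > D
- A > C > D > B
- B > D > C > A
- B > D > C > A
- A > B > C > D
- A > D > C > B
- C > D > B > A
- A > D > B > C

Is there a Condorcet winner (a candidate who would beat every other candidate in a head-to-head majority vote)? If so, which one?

A

Head-to-head results (9 voters total):
A vs B: A wins 5–4.
A vs C: A wins 5–4.
A vs D: A wins 5–4.
B vs C: C wins 5–4.
B vs D: D wins 5–4.
C vs D: C wins 5–4.
A beats each rival — B (5–4), C (5–4), D (5–4) — so A is the Condorcet winner.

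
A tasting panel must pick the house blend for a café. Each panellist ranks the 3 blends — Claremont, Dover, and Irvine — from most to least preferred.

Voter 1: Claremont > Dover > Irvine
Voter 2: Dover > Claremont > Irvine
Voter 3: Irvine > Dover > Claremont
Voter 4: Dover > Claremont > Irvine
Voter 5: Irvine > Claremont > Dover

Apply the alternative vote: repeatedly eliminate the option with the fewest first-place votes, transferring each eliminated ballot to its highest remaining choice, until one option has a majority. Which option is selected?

Dover

Round 1: Dover 2, Irvine 2, Claremont 1. Claremont has the fewest and is eliminated.
Round 2: Dover 3, Irvine 2. Dover has a majority.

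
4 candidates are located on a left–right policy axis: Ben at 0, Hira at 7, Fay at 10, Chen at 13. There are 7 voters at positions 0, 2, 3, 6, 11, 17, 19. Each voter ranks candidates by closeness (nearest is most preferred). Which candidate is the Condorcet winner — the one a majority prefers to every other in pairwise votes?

Hira

With single-peaked preferences on a line, the Condorcet winner is the candidate closest to the median voter.
The median voter (position 6) is closest to Hira at 7.
Check: Hira vs Fay — voters closer to Hira: 4 of 7.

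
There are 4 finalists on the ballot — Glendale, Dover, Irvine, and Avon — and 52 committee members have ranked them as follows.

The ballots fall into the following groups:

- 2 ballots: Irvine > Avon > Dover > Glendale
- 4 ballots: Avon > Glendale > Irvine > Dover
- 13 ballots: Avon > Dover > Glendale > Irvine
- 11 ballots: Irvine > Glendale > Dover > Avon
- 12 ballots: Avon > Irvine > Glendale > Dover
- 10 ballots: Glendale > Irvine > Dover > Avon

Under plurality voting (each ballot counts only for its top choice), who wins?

Avon

First-place vote totals:
  Glendale: 10
  Dover: 0
  Irvine: 13
  Avon: 29
Avon has the most first-place votes.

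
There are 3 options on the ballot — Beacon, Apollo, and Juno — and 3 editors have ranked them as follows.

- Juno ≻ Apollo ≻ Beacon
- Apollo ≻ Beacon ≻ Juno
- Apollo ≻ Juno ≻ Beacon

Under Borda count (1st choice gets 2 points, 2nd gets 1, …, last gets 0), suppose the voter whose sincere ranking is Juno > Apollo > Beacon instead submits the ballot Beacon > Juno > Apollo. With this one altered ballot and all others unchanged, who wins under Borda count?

Borda totals with the altered ballot: Beacon 3, Apollo 4, Juno 2.
The winner is unchanged: still Apollo.

Apollo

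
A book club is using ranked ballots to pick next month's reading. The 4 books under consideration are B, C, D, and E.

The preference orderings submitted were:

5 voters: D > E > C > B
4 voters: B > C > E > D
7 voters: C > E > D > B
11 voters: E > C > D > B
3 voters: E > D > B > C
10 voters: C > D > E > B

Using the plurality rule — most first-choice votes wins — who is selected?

First-place vote totals:
  B: 4
  C: 17
  D: 5
  E: 14
C has the most first-place votes.

C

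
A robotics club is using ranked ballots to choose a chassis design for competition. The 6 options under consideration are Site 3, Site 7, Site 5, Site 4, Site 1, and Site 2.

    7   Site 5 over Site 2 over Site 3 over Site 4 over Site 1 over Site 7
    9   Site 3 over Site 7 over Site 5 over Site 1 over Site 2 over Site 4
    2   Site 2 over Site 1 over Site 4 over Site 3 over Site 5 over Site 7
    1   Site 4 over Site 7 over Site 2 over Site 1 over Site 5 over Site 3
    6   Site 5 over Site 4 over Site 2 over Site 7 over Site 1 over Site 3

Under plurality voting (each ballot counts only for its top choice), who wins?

First-place vote totals:
  Site 3: 9
  Site 7: 0
  Site 5: 13
  Site 4: 1
  Site 1: 0
  Site 2: 2
Site 5 has the most first-place votes.

Site 5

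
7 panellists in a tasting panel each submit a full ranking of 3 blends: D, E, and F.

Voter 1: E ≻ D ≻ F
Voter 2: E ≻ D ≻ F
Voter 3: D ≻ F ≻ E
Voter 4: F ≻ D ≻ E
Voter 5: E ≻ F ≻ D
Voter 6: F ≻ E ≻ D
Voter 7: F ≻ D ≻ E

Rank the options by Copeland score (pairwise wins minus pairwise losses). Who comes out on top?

F

Pairwise results:
  D vs E: E wins 4–3.
  D vs F: F wins 4–3.
  E vs F: F wins 4–3.
Copeland scores (wins − losses):
  D: 0 − 2 = -2
  E: 1 − 1 = 0
  F: 2 − 0 = 2
F has the best Copeland score.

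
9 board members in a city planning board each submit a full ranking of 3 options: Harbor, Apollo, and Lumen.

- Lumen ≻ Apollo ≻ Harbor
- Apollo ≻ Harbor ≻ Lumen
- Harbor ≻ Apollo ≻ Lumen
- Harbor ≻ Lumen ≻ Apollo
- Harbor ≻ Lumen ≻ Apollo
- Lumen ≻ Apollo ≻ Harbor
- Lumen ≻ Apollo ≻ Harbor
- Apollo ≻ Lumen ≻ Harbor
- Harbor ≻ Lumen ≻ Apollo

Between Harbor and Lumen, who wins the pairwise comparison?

Harbor

Ballots ranking Harbor above Lumen: 5.
Ballots ranking Lumen above Harbor: 4.
Harbor wins the head-to-head, 5–4.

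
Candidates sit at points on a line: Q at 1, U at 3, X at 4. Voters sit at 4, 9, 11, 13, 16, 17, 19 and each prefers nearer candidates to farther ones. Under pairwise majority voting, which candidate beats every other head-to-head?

X

With single-peaked preferences on a line, the Condorcet winner is the candidate closest to the median voter.
The median voter (position 13) is closest to X at 4.
Check: X vs U — voters closer to X: 7 of 7.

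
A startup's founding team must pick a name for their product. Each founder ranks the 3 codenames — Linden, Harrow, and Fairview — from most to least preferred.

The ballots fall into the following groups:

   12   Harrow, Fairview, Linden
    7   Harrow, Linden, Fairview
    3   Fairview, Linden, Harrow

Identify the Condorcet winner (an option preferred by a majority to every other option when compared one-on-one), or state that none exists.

Harrow

Head-to-head results (22 voters total):
Linden vs Harrow: Harrow wins 19–3.
Linden vs Fairview: Fairview wins 15–7.
Harrow vs Fairview: Harrow wins 19–3.
Harrow beats each rival — Linden (19–3), Fairview (19–3) — so Harrow is the Condorcet winner.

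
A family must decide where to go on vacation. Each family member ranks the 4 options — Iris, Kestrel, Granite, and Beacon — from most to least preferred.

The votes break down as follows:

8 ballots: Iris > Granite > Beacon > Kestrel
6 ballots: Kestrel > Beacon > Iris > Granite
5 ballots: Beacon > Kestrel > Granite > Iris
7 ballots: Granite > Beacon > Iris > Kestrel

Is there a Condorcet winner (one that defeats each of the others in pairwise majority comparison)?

Head-to-head results (26 voters total):
Iris vs Kestrel: Iris wins 15–11.
Iris vs Granite: Iris wins 14–12.
Iris vs Beacon: Beacon wins 18–8.
Kestrel vs Granite: Granite wins 15–11.
Kestrel vs Beacon: Beacon wins 20–6.
Granite vs Beacon: Granite wins 15–11.
No candidate beats all others: Iris beats Granite beats Beacon beats Iris, a majority cycle.

No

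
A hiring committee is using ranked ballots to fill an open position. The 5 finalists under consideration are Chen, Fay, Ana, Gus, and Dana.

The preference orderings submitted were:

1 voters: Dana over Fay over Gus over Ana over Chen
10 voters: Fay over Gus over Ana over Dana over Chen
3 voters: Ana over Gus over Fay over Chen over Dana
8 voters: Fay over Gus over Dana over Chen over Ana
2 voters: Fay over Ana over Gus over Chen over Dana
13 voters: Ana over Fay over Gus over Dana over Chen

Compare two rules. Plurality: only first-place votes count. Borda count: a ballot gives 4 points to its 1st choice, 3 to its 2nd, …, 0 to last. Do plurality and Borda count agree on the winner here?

Yes

Plurality first-place counts: Chen 0, Fay 20, Ana 16, Gus 0, Dana 1 → Fay.
Borda totals: Chen 13, Fay 128, Ana 91, Gus 95, Dana 43 → Fay.
The two rules agree on Fay.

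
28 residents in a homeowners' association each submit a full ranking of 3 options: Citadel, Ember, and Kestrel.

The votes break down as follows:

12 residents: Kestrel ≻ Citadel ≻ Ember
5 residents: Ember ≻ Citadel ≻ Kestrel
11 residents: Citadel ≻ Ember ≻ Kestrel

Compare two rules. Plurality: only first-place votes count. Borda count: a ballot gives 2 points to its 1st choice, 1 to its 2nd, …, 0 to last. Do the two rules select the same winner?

Plurality first-place counts: Citadel 11, Ember 5, Kestrel 12 → Kestrel.
Borda totals: Citadel 39, Ember 21, Kestrel 24 → Citadel.
The two rules disagree: plurality picks Kestrel, Borda picks Citadel.

No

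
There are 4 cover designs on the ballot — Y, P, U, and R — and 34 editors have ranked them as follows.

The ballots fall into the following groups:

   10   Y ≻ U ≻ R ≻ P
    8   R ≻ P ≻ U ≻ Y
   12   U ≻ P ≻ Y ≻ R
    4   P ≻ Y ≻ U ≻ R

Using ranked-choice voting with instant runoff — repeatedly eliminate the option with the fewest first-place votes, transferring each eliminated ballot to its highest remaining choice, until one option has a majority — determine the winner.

U

Round 1: U 12, Y 10, R 8, P 4. P has the fewest and is eliminated.
Round 2: Y 14, U 12, R 8. R has the fewest and is eliminated.
Round 3: U 20, Y 14. U has a majority.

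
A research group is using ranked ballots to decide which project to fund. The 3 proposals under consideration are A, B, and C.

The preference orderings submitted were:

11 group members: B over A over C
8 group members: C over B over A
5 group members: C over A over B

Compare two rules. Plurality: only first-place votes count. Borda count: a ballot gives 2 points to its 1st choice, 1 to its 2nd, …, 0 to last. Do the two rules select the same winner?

Plurality first-place counts: A 0, B 11, C 13 → C.
Borda totals: A 16, B 30, C 26 → B.
The two rules disagree: plurality picks C, Borda picks B.

No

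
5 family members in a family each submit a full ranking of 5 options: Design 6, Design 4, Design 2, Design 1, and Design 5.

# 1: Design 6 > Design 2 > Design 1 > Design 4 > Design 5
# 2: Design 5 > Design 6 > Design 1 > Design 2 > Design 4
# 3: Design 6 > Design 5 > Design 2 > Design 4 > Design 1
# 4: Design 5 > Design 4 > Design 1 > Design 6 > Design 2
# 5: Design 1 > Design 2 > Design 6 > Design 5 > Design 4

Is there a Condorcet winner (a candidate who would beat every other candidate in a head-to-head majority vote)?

Yes

Head-to-head results (5 voters total):
Design 6 vs Design 4: Design 6 wins 4–1.
Design 6 vs Design 2: Design 6 wins 4–1.
Design 6 vs Design 1: Design 6 wins 3–2.
Design 6 vs Design 5: Design 6 wins 3–2.
Design 4 vs Design 2: Design 2 wins 4–1.
Design 4 vs Design 1: Design 1 wins 3–2.
Design 4 vs Design 5: Design 5 wins 4–1.
Design 2 vs Design 1: Design 1 wins 3–2.
Design 2 vs Design 5: Design 5 wins 3–2.
Design 1 vs Design 5: Design 5 wins 3–2.
Design 6 beats each rival — Design 4 (4–1), Design 2 (4–1), Design 1 (3–2), Design 5 (3–2) — so Design 6 is the Condorcet winner.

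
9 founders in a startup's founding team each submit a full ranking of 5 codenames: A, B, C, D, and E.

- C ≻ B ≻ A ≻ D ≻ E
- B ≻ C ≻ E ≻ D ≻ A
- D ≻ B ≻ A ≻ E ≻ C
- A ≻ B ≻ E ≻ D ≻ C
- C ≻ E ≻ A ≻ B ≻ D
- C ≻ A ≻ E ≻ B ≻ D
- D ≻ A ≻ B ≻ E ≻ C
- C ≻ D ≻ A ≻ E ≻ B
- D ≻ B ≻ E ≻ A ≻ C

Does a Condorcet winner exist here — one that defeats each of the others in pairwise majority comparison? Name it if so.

No Condorcet winner

Head-to-head results (9 voters total):
A vs B: A wins 5–4.
A vs C: C wins 5–4.
A vs D: D wins 5–4.
A vs E: A wins 6–3.
B vs C: B wins 5–4.
B vs D: B wins 5–4.
B vs E: B wins 6–3.
C vs D: C wins 5–4.
C vs E: C wins 5–4.
D vs E: D wins 5–4.
No candidate beats all others: A beats B beats C beats A, a majority cycle.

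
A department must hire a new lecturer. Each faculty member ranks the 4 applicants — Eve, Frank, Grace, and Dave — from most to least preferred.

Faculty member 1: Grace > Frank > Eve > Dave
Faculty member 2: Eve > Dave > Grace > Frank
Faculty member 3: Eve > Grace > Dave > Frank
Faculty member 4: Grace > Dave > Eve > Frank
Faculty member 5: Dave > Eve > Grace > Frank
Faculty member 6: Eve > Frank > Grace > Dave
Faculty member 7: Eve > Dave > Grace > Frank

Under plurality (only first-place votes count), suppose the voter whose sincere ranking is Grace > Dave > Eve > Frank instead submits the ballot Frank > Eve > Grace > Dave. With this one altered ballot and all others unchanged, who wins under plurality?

First-place totals with the altered ballot: Eve 4, Frank 1, Grace 1, Dave 1.
The winner is unchanged: still Eve.

Eve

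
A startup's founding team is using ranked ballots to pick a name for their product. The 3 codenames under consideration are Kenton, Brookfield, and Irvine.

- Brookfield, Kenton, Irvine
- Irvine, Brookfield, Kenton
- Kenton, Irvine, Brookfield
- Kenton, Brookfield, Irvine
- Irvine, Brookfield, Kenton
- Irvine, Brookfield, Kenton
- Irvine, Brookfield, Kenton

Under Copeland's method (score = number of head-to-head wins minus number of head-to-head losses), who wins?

Irvine

Pairwise results:
  Kenton vs Brookfield: Brookfield wins 5–2.
  Kenton vs Irvine: Irvine wins 4–3.
  Brookfield vs Irvine: Irvine wins 5–2.
Copeland scores (wins − losses):
  Kenton: 0 − 2 = -2
  Brookfield: 1 − 1 = 0
  Irvine: 2 − 0 = 2
Irvine has the best Copeland score.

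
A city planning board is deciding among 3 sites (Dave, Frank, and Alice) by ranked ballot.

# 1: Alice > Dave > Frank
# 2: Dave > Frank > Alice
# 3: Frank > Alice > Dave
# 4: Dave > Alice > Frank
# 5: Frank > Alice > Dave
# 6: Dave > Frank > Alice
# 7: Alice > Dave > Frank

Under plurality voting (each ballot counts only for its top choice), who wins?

First-place vote totals:
  Dave: 3
  Frank: 2
  Alice: 2
Dave has the most first-place votes.

Dave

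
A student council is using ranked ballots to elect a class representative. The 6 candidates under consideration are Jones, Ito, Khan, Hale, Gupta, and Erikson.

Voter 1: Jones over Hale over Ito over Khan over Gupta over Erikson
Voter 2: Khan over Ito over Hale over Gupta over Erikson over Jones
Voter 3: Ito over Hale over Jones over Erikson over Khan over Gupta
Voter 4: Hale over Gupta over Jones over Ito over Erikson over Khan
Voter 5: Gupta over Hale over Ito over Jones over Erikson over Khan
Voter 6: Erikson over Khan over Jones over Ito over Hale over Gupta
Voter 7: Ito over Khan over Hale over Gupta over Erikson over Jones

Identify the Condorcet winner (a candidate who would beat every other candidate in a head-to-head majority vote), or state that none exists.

Ito

Head-to-head results (7 voters total):
Jones vs Ito: Ito wins 4–3.
Jones vs Khan: Jones wins 4–3.
Jones vs Hale: Hale wins 5–2.
Jones vs Gupta: Gupta wins 4–3.
Jones vs Erikson: Jones wins 4–3.
Ito vs Khan: Ito wins 5–2.
Ito vs Hale: Ito wins 4–3.
Ito vs Gupta: Ito wins 5–2.
Ito vs Erikson: Ito wins 6–1.
Khan vs Hale: Hale wins 4–3.
Khan vs Gupta: Khan wins 5–2.
Khan vs Erikson: Erikson wins 4–3.
Hale vs Gupta: Hale wins 6–1.
Hale vs Erikson: Hale wins 6–1.
Gupta vs Erikson: Gupta wins 5–2.
Ito beats each rival — Jones (4–3), Khan (5–2), Hale (4–3), Gupta (5–2), Erikson (6–1) — so Ito is the Condorcet winner.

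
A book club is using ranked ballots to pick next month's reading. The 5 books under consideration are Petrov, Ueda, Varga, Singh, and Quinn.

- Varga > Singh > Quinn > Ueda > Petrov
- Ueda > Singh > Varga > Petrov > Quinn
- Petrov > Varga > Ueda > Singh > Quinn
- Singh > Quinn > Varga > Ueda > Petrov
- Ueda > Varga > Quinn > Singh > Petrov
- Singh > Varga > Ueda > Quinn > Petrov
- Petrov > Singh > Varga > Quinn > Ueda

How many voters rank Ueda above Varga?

Ballots ranking Ueda above Varga: 2.
Ballots ranking Varga above Ueda: 5.
So 2 of 7 voters prefer Ueda to Varga.

2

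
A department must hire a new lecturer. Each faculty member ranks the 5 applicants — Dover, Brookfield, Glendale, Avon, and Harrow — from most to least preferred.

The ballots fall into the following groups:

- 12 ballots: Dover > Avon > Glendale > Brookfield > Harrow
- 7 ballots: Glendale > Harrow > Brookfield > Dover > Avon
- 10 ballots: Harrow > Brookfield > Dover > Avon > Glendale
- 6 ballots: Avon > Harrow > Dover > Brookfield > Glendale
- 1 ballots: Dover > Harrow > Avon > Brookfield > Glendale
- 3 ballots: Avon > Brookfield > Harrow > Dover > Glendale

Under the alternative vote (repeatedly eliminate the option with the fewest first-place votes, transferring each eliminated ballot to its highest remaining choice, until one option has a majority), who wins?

Round 1: Dover 13, Harrow 10, Avon 9, Glendale 7, Brookfield 0. Brookfield has the fewest and is eliminated.
Round 2: Dover 13, Harrow 10, Avon 9, Glendale 7. Glendale has the fewest and is eliminated.
Round 3: Harrow 17, Dover 13, Avon 9. Avon has the fewest and is eliminated.
Round 4: Harrow 26, Dover 13. Harrow has a majority.

Harrow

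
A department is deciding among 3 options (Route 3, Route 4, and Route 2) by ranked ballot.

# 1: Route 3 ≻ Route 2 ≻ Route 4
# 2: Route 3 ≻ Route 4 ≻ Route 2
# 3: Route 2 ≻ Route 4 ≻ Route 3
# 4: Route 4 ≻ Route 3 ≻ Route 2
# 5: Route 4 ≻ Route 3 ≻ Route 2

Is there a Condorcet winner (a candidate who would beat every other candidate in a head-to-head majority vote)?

Yes

Head-to-head results (5 voters total):
Route 3 vs Route 4: Route 4 wins 3–2.
Route 3 vs Route 2: Route 3 wins 4–1.
Route 4 vs Route 2: Route 4 wins 3–2.
Route 4 beats each rival — Route 3 (3–2), Route 2 (3–2) — so Route 4 is the Condorcet winner.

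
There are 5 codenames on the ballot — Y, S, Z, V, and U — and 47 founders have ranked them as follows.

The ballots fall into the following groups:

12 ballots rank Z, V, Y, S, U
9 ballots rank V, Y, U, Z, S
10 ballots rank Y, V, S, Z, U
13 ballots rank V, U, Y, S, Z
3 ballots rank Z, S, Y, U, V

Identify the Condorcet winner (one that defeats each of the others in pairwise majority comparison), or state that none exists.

Head-to-head results (47 voters total):
Y vs S: Y wins 44–3.
Y vs Z: Y wins 32–15.
Y vs V: V wins 34–13.
Y vs U: Y wins 34–13.
S vs Z: Z wins 24–23.
S vs V: V wins 44–3.
S vs U: S wins 25–22.
Z vs V: V wins 32–15.
Z vs U: Z wins 25–22.
V vs U: V wins 44–3.
V beats each rival — Y (34–13), S (44–3), Z (32–15), U (44–3) — so V is the Condorcet winner.

V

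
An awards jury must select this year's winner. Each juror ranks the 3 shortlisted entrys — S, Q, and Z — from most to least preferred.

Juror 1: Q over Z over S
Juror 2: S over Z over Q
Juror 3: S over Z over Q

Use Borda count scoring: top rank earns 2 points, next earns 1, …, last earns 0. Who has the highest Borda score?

S

Borda scores:
  S: 0 + 2 + 2 = 4
  Q: 2 + 0 + 0 = 2
  Z: 1 + 1 + 1 = 3
S has the highest total.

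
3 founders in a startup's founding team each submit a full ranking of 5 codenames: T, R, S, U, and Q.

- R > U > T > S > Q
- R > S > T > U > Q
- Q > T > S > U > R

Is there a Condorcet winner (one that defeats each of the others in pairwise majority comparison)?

Yes

Head-to-head results (3 voters total):
T vs R: R wins 2–1.
T vs S: T wins 2–1.
T vs U: T wins 2–1.
T vs Q: T wins 2–1.
R vs S: R wins 2–1.
R vs U: R wins 2–1.
R vs Q: R wins 2–1.
S vs U: S wins 2–1.
S vs Q: S wins 2–1.
U vs Q: U wins 2–1.
R beats each rival — T (2–1), S (2–1), U (2–1), Q (2–1) — so R is the Condorcet winner.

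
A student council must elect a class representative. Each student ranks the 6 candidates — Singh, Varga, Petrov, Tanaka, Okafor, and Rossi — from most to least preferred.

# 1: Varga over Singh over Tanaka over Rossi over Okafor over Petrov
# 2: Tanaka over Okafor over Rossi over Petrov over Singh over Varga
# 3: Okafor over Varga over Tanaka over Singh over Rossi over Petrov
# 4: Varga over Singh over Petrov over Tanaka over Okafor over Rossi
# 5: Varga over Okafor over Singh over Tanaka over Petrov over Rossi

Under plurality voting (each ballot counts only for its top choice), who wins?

Varga

First-place vote totals:
  Singh: 0
  Varga: 3
  Petrov: 0
  Tanaka: 1
  Okafor: 1
  Rossi: 0
Varga has the most first-place votes.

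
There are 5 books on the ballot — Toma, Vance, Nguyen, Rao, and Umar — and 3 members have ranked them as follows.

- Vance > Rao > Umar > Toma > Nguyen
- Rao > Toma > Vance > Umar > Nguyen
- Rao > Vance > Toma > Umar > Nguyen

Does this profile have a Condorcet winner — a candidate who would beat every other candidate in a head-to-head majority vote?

Yes

Head-to-head results (3 voters total):
Toma vs Vance: Vance wins 2–1.
Toma vs Nguyen: Toma wins 3–0.
Toma vs Rao: Rao wins 3–0.
Toma vs Umar: Toma wins 2–1.
Vance vs Nguyen: Vance wins 3–0.
Vance vs Rao: Rao wins 2–1.
Vance vs Umar: Vance wins 3–0.
Nguyen vs Rao: Rao wins 3–0.
Nguyen vs Umar: Umar wins 3–0.
Rao vs Umar: Rao wins 3–0.
Rao beats each rival — Toma (3–0), Vance (2–1), Nguyen (3–0), Umar (3–0) — so Rao is the Condorcet winner.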